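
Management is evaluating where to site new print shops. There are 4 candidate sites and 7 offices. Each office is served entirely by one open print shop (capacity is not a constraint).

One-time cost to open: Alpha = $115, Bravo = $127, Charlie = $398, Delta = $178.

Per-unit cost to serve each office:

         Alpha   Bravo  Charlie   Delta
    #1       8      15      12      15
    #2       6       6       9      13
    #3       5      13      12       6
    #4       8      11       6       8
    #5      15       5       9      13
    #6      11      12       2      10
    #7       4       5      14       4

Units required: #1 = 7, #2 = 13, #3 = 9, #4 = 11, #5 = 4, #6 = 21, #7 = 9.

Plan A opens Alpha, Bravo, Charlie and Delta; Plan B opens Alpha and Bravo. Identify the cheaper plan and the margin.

Plan A: {Alpha, Bravo, Charlie, Delta}: #1→Alpha 8·7=56, #2→Alpha 6·13=78, #3→Alpha 5·9=45, #4→Charlie 6·11=66, #5→Bravo 5·4=20, #6→Charlie 2·21=42, #7→Alpha 4·9=36. Service 343; fixed 818; total 1161.
Plan B: {Alpha, Bravo}: #1→Alpha 8·7=56, #2→Alpha 6·13=78, #3→Alpha 5·9=45, #4→Alpha 8·11=88, #5→Bravo 5·4=20, #6→Alpha 11·21=231, #7→Alpha 4·9=36. Service 554; fixed 242; total 796.
Difference: |1161 − 796| = 365.

Plan B is cheaper by 365.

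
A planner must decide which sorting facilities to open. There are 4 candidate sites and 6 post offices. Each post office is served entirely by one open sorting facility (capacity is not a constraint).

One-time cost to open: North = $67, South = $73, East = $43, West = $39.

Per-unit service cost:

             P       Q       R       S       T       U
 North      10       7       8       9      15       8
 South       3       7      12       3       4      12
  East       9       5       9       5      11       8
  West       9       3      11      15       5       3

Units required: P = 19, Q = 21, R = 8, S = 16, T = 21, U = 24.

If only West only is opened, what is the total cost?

Total cost: 778

Each post office is assigned to its cheapest site among the open ones.
{West}: P→West 9·19=171, Q→West 3·21=63, R→West 11·8=88, S→West 15·16=240, T→West 5·21=105, U→West 3·24=72. Service 739; fixed 39; total 778.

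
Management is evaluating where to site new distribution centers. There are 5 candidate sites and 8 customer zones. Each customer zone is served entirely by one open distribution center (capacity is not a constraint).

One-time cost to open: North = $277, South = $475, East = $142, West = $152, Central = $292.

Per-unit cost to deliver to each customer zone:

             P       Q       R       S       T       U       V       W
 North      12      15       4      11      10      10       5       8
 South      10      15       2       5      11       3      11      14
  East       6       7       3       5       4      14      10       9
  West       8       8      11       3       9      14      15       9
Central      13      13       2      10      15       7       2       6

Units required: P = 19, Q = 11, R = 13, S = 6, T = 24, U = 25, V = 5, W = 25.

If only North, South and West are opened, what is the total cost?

Total cost: 1704

Each customer zone is assigned to its cheapest site among the open ones.
{North, South, West}: P→West 8·19=152, Q→West 8·11=88, R→South 2·13=26, S→West 3·6=18, T→West 9·24=216, U→South 3·25=75, V→North 5·5=25, W→North 8·25=200. Service 800; fixed 904; total 1704.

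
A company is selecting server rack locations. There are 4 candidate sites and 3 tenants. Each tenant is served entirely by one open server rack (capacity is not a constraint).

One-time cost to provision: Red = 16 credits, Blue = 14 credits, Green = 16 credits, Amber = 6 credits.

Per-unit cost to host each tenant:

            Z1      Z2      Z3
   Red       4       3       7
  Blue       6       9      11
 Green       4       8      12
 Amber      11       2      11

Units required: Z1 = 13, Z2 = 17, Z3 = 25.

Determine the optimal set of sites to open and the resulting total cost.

Open Red and Amber; minimum total cost 283.

For any fixed open set, each tenant goes to its cheapest open site; total = fixed + service.
{Red, Amber}: Z1→Red 4·13=52, Z2→Amber 2·17=34, Z3→Red 7·25=175. Service 261; fixed 22; total 283.
{Red}: service 278 + fixed 16 = 294
{Red, Blue, Amber}: service 261 + fixed 36 = 297
{Red, Blue, Green, Amber}: Z1→Red 4·13=52, Z2→Amber 2·17=34, Z3→Red 7·25=175. Service 261; fixed 52; total 313.
No other subset beats 283.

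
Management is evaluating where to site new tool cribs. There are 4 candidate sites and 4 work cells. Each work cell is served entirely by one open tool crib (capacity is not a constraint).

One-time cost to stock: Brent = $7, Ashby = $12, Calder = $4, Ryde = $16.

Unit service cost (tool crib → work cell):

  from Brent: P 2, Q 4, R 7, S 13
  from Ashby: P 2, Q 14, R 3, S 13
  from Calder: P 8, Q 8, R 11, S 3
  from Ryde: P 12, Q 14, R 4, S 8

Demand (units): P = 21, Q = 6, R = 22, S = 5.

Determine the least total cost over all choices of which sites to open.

Minimum total cost: 170

For any fixed open set, each work cell goes to its cheapest open site; total = fixed + service.
{Brent, Ashby, Calder}: P→Brent 2·21=42, Q→Brent 4·6=24, R→Ashby 3·22=66, S→Calder 3·5=15. Service 147; fixed 23; total 170.
{Brent, Ashby, Calder, Ryde}: P→Brent 2·21=42, Q→Brent 4·6=24, R→Ashby 3·22=66, S→Calder 3·5=15. Service 147; fixed 39; total 186.
{Ashby, Calder}: service 171 + fixed 16 = 187
{Calder}: service 473 + fixed 4 = 477
No other subset beats 170.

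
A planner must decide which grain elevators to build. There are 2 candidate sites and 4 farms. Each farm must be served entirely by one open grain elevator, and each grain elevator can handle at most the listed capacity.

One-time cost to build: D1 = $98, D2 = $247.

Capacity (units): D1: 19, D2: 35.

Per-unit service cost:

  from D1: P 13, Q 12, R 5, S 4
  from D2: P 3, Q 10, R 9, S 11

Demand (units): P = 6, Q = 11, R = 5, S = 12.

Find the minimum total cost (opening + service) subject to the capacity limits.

Open {D1, D2}: P→D2 3·6=18, Q→D2 10·11=110, R→D1 5·5=25, S→D1 4·12=48.
Loads: D1 carries 17/19, D2 carries 17/35. Service 201; fixed 345; total 546.
Next best feasible plan costs 552.

Minimum total cost: 546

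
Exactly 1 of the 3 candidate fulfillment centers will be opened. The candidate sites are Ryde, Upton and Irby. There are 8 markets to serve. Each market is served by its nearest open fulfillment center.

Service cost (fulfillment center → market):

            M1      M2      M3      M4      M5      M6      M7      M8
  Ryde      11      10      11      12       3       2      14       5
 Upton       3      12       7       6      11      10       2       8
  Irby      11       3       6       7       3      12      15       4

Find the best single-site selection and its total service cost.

With exactly 1 open, each market uses its cheapest among the chosen.
{Upton}: M1→Upton 3, M2→Upton 12, M3→Upton 7, M4→Upton 6, M5→Upton 11, M6→Upton 10, M7→Upton 2, M8→Upton 8. Service cost 59.
{Irby}: service cost 61
{Ryde}: service cost 68
Among all 3 size-1 choices, {Upton} is lowest.

Choose Upton only; total service cost 59.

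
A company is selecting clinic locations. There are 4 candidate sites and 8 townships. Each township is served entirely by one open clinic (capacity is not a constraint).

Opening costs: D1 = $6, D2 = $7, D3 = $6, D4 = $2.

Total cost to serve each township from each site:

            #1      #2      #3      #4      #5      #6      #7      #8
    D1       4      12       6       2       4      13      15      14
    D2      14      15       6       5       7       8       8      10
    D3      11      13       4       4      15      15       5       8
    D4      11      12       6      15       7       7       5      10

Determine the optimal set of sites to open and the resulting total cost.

Open D1 and D4; minimum total cost 58.

For any fixed open set, each township goes to its cheapest open site; total = fixed + service.
{D1, D4}: #1→D1 4, #2→D1 12, #3→D1 6, #4→D1 2, #5→D1 4, #6→D4 7, #7→D4 5, #8→D4 10. Service 50; fixed 8; total 58.
{D1, D3, D4}: service 46 + fixed 14 = 60
{D1, D3}: service 52 + fixed 12 = 64
{D1, D2, D3, D4}: service 46 + fixed 21 = 67
(All 15 nonempty subsets were checked; D1 and D4 is lowest.)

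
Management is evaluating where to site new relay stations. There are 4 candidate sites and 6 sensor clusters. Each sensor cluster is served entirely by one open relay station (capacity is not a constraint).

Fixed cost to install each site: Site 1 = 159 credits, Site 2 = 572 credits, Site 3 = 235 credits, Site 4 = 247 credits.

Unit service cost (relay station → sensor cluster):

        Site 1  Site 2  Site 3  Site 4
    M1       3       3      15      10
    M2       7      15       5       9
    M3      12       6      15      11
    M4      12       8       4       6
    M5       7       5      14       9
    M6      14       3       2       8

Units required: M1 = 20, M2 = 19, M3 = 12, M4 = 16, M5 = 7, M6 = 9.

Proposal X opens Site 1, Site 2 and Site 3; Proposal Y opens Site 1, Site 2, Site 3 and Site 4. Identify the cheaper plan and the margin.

Proposal X is cheaper by 247.

Proposal X: {Site 1, Site 2, Site 3}: M1→Site 1 3·20=60, M2→Site 3 5·19=95, M3→Site 2 6·12=72, M4→Site 3 4·16=64, M5→Site 2 5·7=35, M6→Site 3 2·9=18. Service 344; fixed 966; total 1310.
Proposal Y: {Site 1, Site 2, Site 3, Site 4}: M1→Site 1 3·20=60, M2→Site 3 5·19=95, M3→Site 2 6·12=72, M4→Site 3 4·16=64, M5→Site 2 5·7=35, M6→Site 3 2·9=18. Service 344; fixed 1213; total 1557.
Difference: |1310 − 1557| = 247.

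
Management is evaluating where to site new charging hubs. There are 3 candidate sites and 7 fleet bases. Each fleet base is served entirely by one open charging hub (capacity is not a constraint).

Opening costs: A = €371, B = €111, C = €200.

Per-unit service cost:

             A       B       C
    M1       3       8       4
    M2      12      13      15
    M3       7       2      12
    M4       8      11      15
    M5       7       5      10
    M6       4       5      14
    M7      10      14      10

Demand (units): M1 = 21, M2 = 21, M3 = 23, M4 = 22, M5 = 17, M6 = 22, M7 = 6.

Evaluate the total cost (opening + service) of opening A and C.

Total cost: 1490

Each fleet base is assigned to its cheapest site among the open ones.
{A, C}: M1→A 3·21=63, M2→A 12·21=252, M3→A 7·23=161, M4→A 8·22=176, M5→A 7·17=119, M6→A 4·22=88, M7→A 10·6=60. Service 919; fixed 571; total 1490.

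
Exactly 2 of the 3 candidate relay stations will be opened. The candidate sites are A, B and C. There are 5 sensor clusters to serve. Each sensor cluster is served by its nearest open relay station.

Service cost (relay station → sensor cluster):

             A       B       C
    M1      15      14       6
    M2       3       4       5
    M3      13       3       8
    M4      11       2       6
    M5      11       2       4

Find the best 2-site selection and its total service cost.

With exactly 2 open, each sensor cluster uses its cheapest among the chosen.
{B, C}: M1→C 6, M2→B 4, M3→B 3, M4→B 2, M5→B 2. Service cost 17.
{A, B}: service cost 24
{A, C}: service cost 27
Among all 3 size-2 choices, {B, C} is lowest.

Choose B and C; total service cost 17.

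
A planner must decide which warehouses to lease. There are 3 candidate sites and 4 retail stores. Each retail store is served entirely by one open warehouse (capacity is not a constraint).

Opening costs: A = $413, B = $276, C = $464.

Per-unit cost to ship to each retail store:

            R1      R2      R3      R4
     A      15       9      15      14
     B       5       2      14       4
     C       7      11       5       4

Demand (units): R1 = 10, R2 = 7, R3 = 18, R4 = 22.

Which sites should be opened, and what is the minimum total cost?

For any fixed open set, each retail store goes to its cheapest open site; total = fixed + service.
{B}: R1→B 5·10=50, R2→B 2·7=14, R3→B 14·18=252, R4→B 4·22=88. Service 404; fixed 276; total 680.
{C}: service 325 + fixed 464 = 789
{B, C}: service 242 + fixed 740 = 982
{A, B, C}: service 242 + fixed 1153 = 1395
No other subset beats 680.

Open B only; minimum total cost 680.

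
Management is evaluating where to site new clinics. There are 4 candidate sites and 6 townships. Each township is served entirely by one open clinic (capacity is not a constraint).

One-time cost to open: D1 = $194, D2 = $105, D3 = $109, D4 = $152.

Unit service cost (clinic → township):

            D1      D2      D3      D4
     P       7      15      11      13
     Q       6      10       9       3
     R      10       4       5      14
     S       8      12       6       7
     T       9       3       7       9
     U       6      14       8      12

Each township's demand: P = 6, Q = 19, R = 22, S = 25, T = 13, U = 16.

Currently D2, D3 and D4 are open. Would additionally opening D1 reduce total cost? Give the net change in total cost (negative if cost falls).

Current service cost with {D2, D3, D4}: 528.
Adding D1: each township re-picks its cheapest; new service cost 472, saving 56.
Extra fixed cost: 194. Net change = 194 − 56 = 138.
(Totals: 894 → 1032.)

No — net change +138 (cost rises by 138).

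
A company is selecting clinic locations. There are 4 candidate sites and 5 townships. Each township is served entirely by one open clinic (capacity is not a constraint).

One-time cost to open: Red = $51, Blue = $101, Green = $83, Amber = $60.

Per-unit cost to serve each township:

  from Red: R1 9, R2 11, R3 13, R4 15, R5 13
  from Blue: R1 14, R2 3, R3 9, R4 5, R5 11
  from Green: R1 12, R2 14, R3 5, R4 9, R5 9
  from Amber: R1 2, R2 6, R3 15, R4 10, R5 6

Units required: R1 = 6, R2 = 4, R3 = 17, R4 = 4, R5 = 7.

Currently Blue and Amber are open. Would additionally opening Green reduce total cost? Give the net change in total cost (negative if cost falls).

Current service cost with {Blue, Amber}: 239.
Adding Green: each township re-picks its cheapest; new service cost 171, saving 68.
Extra fixed cost: 83. Net change = 83 − 68 = 15.
(Totals: 400 → 415.)

No — net change +15 (cost rises by 15).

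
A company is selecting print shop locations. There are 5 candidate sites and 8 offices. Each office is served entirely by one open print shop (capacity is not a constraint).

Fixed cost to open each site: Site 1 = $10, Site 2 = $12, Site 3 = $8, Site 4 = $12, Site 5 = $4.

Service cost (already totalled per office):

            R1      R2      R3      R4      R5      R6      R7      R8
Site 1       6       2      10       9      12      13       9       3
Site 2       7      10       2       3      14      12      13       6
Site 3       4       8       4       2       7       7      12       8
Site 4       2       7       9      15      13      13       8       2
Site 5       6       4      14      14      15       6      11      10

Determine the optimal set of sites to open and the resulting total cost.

Open Site 1 and Site 3; minimum total cost 56.

For any fixed open set, each office goes to its cheapest open site; total = fixed + service.
{Site 1, Site 3}: R1→Site 3 4, R2→Site 1 2, R3→Site 3 4, R4→Site 3 2, R5→Site 3 7, R6→Site 3 7, R7→Site 1 9, R8→Site 1 3. Service 38; fixed 18; total 56.
{Site 3, Site 5}: service 46 + fixed 12 = 58
{Site 1, Site 3, Site 5}: service 37 + fixed 22 = 59
{Site 1, Site 2, Site 3, Site 4, Site 5}: service 31 + fixed 46 = 77
No other subset beats 56.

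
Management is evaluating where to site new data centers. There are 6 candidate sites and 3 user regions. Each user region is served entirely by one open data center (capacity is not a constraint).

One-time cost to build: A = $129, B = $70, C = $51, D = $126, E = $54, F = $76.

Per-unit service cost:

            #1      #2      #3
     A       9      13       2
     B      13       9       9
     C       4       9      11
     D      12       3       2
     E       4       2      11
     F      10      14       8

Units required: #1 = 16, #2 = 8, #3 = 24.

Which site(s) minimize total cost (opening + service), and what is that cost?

For any fixed open set, each user region goes to its cheapest open site; total = fixed + service.
{D, E}: #1→E 4·16=64, #2→E 2·8=16, #3→D 2·24=48. Service 128; fixed 180; total 308.
{A, E}: #1→E 4·16=64, #2→E 2·8=16, #3→A 2·24=48. Service 128; fixed 183; total 311.
{C, D}: service 136 + fixed 177 = 313
{A, B, C, D, E, F}: service 128 + fixed 506 = 634
No other subset beats 308.

Open D and E; minimum total cost 308.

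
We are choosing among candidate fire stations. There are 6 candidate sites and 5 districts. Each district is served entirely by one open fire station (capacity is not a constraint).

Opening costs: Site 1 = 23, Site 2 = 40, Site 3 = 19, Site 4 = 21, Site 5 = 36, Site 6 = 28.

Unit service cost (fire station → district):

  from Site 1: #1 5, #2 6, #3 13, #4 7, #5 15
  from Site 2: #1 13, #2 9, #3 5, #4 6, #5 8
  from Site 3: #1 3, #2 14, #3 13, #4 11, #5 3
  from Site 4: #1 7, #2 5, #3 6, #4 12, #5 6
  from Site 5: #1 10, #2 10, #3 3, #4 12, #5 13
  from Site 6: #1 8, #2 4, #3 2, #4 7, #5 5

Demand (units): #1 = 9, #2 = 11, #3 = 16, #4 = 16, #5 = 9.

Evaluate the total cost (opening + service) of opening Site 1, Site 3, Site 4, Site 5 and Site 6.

Total cost: 369

Each district is assigned to its cheapest site among the open ones.
{Site 1, Site 3, Site 4, Site 5, Site 6}: #1→Site 3 3·9=27, #2→Site 6 4·11=44, #3→Site 6 2·16=32, #4→Site 1 7·16=112, #5→Site 3 3·9=27. Service 242; fixed 127; total 369.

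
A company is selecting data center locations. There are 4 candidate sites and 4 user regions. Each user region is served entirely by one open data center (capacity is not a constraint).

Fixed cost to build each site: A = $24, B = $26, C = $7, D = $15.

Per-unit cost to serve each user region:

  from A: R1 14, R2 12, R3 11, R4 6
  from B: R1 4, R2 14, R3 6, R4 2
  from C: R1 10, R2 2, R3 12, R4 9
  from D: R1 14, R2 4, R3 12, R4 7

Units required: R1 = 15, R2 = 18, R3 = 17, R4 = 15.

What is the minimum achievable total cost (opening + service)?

Minimum total cost: 261

For any fixed open set, each user region goes to its cheapest open site; total = fixed + service.
{B, C}: R1→B 4·15=60, R2→C 2·18=36, R3→B 6·17=102, R4→B 2·15=30. Service 228; fixed 33; total 261.
{B, C, D}: service 228 + fixed 48 = 276
{A, B, C}: service 228 + fixed 57 = 285
{A, B, C, D}: service 228 + fixed 72 = 300
No other subset beats 261.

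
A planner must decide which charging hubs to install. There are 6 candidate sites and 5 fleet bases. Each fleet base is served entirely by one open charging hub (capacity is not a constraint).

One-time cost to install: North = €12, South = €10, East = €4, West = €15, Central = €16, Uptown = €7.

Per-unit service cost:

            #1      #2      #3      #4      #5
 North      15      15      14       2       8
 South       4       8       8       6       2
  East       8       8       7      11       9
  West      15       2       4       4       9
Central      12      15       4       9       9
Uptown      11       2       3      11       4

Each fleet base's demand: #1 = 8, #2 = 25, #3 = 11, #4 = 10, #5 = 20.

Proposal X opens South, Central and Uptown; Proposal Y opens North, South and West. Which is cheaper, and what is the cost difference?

Proposal X: {South, Central, Uptown}: #1→South 4·8=32, #2→Uptown 2·25=50, #3→Uptown 3·11=33, #4→South 6·10=60, #5→South 2·20=40. Service 215; fixed 33; total 248.
Proposal Y: {North, South, West}: #1→South 4·8=32, #2→West 2·25=50, #3→West 4·11=44, #4→North 2·10=20, #5→South 2·20=40. Service 186; fixed 37; total 223.
Difference: |248 − 223| = 25.

Proposal Y is cheaper by 25.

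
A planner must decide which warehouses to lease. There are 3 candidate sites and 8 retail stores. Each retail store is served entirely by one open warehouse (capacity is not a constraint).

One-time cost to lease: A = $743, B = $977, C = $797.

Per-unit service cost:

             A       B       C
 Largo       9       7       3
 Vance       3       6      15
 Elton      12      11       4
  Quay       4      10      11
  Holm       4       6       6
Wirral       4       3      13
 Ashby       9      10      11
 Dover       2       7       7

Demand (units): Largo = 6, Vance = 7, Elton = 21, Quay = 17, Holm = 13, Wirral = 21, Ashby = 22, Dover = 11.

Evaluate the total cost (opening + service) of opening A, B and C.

Each retail store is assigned to its cheapest site among the open ones.
{A, B, C}: Largo→C 3·6=18, Vance→A 3·7=21, Elton→C 4·21=84, Quay→A 4·17=68, Holm→A 4·13=52, Wirral→B 3·21=63, Ashby→A 9·22=198, Dover→A 2·11=22. Service 526; fixed 2517; total 3043.

Total cost: 3043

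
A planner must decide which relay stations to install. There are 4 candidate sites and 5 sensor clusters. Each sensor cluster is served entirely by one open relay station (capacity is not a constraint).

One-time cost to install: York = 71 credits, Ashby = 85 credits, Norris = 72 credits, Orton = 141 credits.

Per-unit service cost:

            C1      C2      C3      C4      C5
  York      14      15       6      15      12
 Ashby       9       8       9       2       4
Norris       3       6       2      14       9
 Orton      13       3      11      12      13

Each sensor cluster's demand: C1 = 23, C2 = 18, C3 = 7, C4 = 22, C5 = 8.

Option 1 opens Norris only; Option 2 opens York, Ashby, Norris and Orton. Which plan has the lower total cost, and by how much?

Option 1: {Norris}: C1→Norris 3·23=69, C2→Norris 6·18=108, C3→Norris 2·7=14, C4→Norris 14·22=308, C5→Norris 9·8=72. Service 571; fixed 72; total 643.
Option 2: {York, Ashby, Norris, Orton}: C1→Norris 3·23=69, C2→Orton 3·18=54, C3→Norris 2·7=14, C4→Ashby 2·22=44, C5→Ashby 4·8=32. Service 213; fixed 369; total 582.
Difference: |643 − 582| = 61.

Option 2 is cheaper by 61.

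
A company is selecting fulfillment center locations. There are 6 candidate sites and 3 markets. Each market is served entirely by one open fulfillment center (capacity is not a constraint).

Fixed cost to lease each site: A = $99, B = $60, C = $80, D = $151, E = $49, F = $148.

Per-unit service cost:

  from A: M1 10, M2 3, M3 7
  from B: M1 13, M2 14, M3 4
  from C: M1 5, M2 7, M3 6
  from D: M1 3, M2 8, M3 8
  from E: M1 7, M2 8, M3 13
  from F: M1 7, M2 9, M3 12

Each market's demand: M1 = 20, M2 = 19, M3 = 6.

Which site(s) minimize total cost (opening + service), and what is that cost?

Open C only; minimum total cost 349.

For any fixed open set, each market goes to its cheapest open site; total = fixed + service.
{C}: M1→C 5·20=100, M2→C 7·19=133, M3→C 6·6=36. Service 269; fixed 80; total 349.
{A, C}: service 193 + fixed 179 = 372
{A, E}: service 239 + fixed 148 = 387
{A, B, C, D, E, F}: service 141 + fixed 587 = 728
No other subset beats 349.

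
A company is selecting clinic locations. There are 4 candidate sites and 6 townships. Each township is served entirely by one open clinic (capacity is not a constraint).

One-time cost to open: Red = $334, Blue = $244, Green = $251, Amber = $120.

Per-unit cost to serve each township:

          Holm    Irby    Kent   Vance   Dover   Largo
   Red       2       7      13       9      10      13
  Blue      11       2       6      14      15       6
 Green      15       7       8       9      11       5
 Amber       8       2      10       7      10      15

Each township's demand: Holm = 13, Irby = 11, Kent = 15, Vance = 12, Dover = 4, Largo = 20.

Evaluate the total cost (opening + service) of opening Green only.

Total cost: 895

Each township is assigned to its cheapest site among the open ones.
{Green}: Holm→Green 15·13=195, Irby→Green 7·11=77, Kent→Green 8·15=120, Vance→Green 9·12=108, Dover→Green 11·4=44, Largo→Green 5·20=100. Service 644; fixed 251; total 895.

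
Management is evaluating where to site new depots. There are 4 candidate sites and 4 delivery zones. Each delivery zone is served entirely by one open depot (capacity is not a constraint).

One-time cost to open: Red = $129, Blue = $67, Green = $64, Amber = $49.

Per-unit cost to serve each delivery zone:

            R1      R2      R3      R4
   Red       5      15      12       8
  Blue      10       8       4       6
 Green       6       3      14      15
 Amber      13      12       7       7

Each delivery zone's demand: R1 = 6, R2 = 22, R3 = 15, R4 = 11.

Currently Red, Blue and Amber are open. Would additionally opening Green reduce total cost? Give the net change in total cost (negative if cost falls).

Current service cost with {Red, Blue, Amber}: 332.
Adding Green: each delivery zone re-picks its cheapest; new service cost 222, saving 110.
Extra fixed cost: 64. Net change = 64 − 110 = -46.
(Totals: 577 → 531.)

Yes — net change −46 (cost falls by 46).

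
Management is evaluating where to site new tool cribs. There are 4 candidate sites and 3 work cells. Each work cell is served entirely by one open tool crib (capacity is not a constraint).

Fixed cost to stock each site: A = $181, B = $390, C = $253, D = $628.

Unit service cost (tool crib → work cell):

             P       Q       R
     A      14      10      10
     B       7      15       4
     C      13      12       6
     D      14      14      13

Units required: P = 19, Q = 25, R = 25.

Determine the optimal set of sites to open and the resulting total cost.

Open A only; minimum total cost 947.

For any fixed open set, each work cell goes to its cheapest open site; total = fixed + service.
{A}: P→A 14·19=266, Q→A 10·25=250, R→A 10·25=250. Service 766; fixed 181; total 947.
{C}: P→C 13·19=247, Q→C 12·25=300, R→C 6·25=150. Service 697; fixed 253; total 950.
{B}: P→B 7·19=133, Q→B 15·25=375, R→B 4·25=100. Service 608; fixed 390; total 998.
{A, B, C, D}: service 483 + fixed 1452 = 1935
(All 15 nonempty subsets were checked; A only is lowest.)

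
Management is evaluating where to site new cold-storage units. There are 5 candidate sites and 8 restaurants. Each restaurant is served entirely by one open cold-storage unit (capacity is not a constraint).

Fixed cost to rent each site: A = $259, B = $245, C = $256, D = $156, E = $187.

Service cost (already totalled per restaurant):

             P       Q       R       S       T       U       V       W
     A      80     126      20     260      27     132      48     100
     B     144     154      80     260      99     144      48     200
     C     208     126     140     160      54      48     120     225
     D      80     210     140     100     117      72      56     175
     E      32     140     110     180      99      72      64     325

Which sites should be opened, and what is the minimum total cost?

For any fixed open set, each restaurant goes to its cheapest open site; total = fixed + service.
{A, D}: P→A 80, Q→A 126, R→A 20, S→D 100, T→A 27, U→D 72, V→A 48, W→A 100. Service 573; fixed 415; total 988.
{A, E}: P→E 32, Q→A 126, R→A 20, S→E 180, T→A 27, U→E 72, V→A 48, W→A 100. Service 605; fixed 446; total 1051.
{A}: P→A 80, Q→A 126, R→A 20, S→A 260, T→A 27, U→A 132, V→A 48, W→A 100. Service 793; fixed 259; total 1052.
{A, B, C, D, E}: P→E 32, Q→A 126, R→A 20, S→D 100, T→A 27, U→C 48, V→A 48, W→A 100. Service 501; fixed 1103; total 1604.
No other subset beats 988.

Open A and D; minimum total cost 988.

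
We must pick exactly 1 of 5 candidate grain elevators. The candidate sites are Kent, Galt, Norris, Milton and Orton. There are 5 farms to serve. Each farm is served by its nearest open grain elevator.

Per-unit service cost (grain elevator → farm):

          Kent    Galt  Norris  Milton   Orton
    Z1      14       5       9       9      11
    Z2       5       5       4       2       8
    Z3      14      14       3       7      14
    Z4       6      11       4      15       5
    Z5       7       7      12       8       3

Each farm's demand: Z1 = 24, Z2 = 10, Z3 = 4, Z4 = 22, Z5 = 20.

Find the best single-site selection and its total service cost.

With exactly 1 open, each farm uses its cheapest among the chosen.
{Orton}: Z1→Orton 11·24=264, Z2→Orton 8·10=80, Z3→Orton 14·4=56, Z4→Orton 5·22=110, Z5→Orton 3·20=60. Service cost 570.
{Norris}: service cost 596
{Galt}: service cost 608
Among all 5 size-1 choices, {Orton} is lowest.

Choose Orton only; total service cost 570.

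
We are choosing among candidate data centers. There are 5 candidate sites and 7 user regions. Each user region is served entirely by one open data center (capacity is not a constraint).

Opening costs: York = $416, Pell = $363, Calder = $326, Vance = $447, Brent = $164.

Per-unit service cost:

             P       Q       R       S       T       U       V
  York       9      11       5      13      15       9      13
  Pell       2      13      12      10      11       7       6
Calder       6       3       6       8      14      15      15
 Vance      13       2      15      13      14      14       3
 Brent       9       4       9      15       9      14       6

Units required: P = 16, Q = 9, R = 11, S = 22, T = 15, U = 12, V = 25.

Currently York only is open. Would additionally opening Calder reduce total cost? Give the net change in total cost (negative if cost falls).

No — net change +81 (cost rises by 81).

Current service cost with {York}: 1242.
Adding Calder: each user region re-picks its cheapest; new service cost 997, saving 245.
Extra fixed cost: 326. Net change = 326 − 245 = 81.
(Totals: 1658 → 1739.)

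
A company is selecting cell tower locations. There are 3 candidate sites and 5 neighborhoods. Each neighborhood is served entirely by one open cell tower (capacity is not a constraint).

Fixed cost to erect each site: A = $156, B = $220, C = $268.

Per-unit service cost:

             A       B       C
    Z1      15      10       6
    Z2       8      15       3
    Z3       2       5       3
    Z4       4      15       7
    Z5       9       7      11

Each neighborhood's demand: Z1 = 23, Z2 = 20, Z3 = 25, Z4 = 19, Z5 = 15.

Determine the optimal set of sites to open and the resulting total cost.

For any fixed open set, each neighborhood goes to its cheapest open site; total = fixed + service.
{C}: Z1→C 6·23=138, Z2→C 3·20=60, Z3→C 3·25=75, Z4→C 7·19=133, Z5→C 11·15=165. Service 571; fixed 268; total 839.
{A, C}: Z1→C 6·23=138, Z2→C 3·20=60, Z3→A 2·25=50, Z4→A 4·19=76, Z5→A 9·15=135. Service 459; fixed 424; total 883.
{A}: service 766 + fixed 156 = 922
{A, B, C}: Z1→C 6·23=138, Z2→C 3·20=60, Z3→A 2·25=50, Z4→A 4·19=76, Z5→B 7·15=105. Service 429; fixed 644; total 1073.
No other subset beats 839.

Open C only; minimum total cost 839.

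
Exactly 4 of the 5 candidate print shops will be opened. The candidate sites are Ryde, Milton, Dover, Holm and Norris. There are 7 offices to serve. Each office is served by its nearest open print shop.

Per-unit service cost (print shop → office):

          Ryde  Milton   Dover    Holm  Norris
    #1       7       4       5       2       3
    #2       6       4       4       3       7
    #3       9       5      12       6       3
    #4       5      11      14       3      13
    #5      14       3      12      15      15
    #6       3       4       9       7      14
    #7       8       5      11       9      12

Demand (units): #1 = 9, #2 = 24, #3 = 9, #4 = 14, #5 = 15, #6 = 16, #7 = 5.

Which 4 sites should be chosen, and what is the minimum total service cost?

With exactly 4 open, each office uses its cheapest among the chosen.
{Ryde, Milton, Holm, Norris}: #1→Holm 2·9=18, #2→Holm 3·24=72, #3→Norris 3·9=27, #4→Holm 3·14=42, #5→Milton 3·15=45, #6→Ryde 3·16=48, #7→Milton 5·5=25. Service cost 277.
{Milton, Dover, Holm, Norris}: service cost 293
{Ryde, Milton, Dover, Holm}: service cost 295
Among all 5 size-4 choices, {Ryde, Milton, Holm, Norris} is lowest.

Choose Ryde, Milton, Holm and Norris; total service cost 277.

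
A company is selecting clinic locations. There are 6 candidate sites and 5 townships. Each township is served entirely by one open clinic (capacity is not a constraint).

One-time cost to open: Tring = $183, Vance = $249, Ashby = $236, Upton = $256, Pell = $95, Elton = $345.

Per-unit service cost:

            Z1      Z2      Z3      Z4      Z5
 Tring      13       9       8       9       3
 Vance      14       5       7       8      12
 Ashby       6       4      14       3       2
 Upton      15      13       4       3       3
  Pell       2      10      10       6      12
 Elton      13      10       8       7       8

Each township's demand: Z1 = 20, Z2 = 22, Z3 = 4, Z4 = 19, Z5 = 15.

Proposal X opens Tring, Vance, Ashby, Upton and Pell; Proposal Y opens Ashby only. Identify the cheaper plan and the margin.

Proposal X: {Tring, Vance, Ashby, Upton, Pell}: Z1→Pell 2·20=40, Z2→Ashby 4·22=88, Z3→Upton 4·4=16, Z4→Ashby 3·19=57, Z5→Ashby 2·15=30. Service 231; fixed 1019; total 1250.
Proposal Y: {Ashby}: Z1→Ashby 6·20=120, Z2→Ashby 4·22=88, Z3→Ashby 14·4=56, Z4→Ashby 3·19=57, Z5→Ashby 2·15=30. Service 351; fixed 236; total 587.
Difference: |1250 − 587| = 663.

Proposal Y is cheaper by 663.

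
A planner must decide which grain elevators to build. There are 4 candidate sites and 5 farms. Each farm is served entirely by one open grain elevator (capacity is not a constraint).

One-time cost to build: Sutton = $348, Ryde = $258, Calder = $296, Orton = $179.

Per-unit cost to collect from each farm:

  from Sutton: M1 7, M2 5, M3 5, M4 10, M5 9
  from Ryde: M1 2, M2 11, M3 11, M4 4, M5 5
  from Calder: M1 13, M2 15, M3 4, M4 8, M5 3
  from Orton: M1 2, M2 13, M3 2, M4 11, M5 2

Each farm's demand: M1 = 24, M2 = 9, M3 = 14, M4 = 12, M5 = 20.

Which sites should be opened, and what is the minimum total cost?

For any fixed open set, each farm goes to its cheapest open site; total = fixed + service.
{Orton}: M1→Orton 2·24=48, M2→Orton 13·9=117, M3→Orton 2·14=28, M4→Orton 11·12=132, M5→Orton 2·20=40. Service 365; fixed 179; total 544.
{Ryde, Orton}: service 263 + fixed 437 = 700
{Ryde}: M1→Ryde 2·24=48, M2→Ryde 11·9=99, M3→Ryde 11·14=154, M4→Ryde 4·12=48, M5→Ryde 5·20=100. Service 449; fixed 258; total 707.
{Sutton, Ryde, Calder, Orton}: service 209 + fixed 1081 = 1290
No other subset beats 544.

Open Orton only; minimum total cost 544.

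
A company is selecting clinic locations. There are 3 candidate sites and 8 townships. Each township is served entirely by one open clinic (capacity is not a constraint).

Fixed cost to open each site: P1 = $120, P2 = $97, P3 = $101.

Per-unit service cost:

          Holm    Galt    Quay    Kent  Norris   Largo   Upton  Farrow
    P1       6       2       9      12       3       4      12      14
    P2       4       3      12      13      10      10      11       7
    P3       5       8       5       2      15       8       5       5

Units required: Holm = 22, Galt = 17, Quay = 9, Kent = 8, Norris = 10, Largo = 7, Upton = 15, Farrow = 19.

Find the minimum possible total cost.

Minimum total cost: 654

For any fixed open set, each township goes to its cheapest open site; total = fixed + service.
{P1, P3}: Holm→P3 5·22=110, Galt→P1 2·17=34, Quay→P3 5·9=45, Kent→P3 2·8=16, Norris→P1 3·10=30, Largo→P1 4·7=28, Upton→P3 5·15=75, Farrow→P3 5·19=95. Service 433; fixed 221; total 654.
{P2, P3}: Holm→P2 4·22=88, Galt→P2 3·17=51, Quay→P3 5·9=45, Kent→P3 2·8=16, Norris→P2 10·10=100, Largo→P3 8·7=56, Upton→P3 5·15=75, Farrow→P3 5·19=95. Service 526; fixed 198; total 724.
{P1, P2, P3}: service 411 + fixed 318 = 729
{P2}: service 819 + fixed 97 = 916
No other subset beats 654.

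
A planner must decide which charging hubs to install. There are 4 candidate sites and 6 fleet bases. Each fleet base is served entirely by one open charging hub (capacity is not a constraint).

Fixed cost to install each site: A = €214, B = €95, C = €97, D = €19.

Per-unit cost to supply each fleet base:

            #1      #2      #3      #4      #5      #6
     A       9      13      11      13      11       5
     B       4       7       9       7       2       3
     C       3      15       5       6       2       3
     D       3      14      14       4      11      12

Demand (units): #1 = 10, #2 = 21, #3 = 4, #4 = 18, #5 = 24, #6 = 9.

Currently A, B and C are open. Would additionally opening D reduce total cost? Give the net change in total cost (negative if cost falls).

Current service cost with {A, B, C}: 380.
Adding D: each fleet base re-picks its cheapest; new service cost 344, saving 36.
Extra fixed cost: 19. Net change = 19 − 36 = -17.
(Totals: 786 → 769.)

Yes — net change −17 (cost falls by 17).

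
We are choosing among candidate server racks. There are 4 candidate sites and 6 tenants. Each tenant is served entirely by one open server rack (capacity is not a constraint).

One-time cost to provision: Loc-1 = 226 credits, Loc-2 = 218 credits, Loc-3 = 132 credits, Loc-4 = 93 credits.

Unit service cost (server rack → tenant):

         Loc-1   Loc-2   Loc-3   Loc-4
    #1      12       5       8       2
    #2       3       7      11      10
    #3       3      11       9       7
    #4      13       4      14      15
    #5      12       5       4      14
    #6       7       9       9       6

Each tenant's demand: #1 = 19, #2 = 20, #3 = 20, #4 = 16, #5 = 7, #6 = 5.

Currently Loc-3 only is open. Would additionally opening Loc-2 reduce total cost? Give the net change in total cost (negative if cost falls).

Yes — net change −79 (cost falls by 79).

Current service cost with {Loc-3}: 849.
Adding Loc-2: each tenant re-picks its cheapest; new service cost 552, saving 297.
Extra fixed cost: 218. Net change = 218 − 297 = -79.
(Totals: 981 → 902.)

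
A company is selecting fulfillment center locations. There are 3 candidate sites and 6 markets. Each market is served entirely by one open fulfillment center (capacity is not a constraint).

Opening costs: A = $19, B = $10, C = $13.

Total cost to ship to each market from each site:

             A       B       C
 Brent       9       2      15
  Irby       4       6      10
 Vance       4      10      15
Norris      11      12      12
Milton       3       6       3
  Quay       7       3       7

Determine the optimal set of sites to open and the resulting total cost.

Open B only; minimum total cost 49.

For any fixed open set, each market goes to its cheapest open site; total = fixed + service.
{B}: Brent→B 2, Irby→B 6, Vance→B 10, Norris→B 12, Milton→B 6, Quay→B 3. Service 39; fixed 10; total 49.
{A, B}: Brent→B 2, Irby→A 4, Vance→A 4, Norris→A 11, Milton→A 3, Quay→B 3. Service 27; fixed 29; total 56.
{A}: Brent→A 9, Irby→A 4, Vance→A 4, Norris→A 11, Milton→A 3, Quay→A 7. Service 38; fixed 19; total 57.
{A, B, C}: Brent→B 2, Irby→A 4, Vance→A 4, Norris→A 11, Milton→A 3, Quay→B 3. Service 27; fixed 42; total 69.
No other subset beats 49.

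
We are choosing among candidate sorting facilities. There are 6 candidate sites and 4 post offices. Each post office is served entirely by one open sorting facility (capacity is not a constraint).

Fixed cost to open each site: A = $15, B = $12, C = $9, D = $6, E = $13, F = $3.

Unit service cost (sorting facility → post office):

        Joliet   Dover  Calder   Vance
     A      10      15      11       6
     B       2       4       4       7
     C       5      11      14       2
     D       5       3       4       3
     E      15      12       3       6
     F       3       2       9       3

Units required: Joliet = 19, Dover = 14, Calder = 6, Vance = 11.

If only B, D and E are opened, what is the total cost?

Each post office is assigned to its cheapest site among the open ones.
{B, D, E}: Joliet→B 2·19=38, Dover→D 3·14=42, Calder→E 3·6=18, Vance→D 3·11=33. Service 131; fixed 31; total 162.

Total cost: 162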